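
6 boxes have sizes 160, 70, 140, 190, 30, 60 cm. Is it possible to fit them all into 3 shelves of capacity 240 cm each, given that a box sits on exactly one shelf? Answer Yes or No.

Yes

A valid assignment using 3 shelves:
  shelf 1: 190 + 30 = 220
  shelf 2: 160 + 70 = 230
  shelf 3: 140 + 60 = 200
Every load is within 240 cm, so 3 shelves suffice.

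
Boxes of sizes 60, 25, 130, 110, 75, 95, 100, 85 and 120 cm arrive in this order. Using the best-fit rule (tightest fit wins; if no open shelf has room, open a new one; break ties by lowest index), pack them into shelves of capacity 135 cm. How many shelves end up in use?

8

  60 → shelf 1 (new)  [load 60/135]
  25 → shelf 1  [load 85/135]
  130 → shelf 2 (new)  [load 130/135]
  110 → shelf 3 (new)  [load 110/135]
  75 → shelf 4 (new)  [load 75/135]
  95 → shelf 5 (new)  [load 95/135]
  100 → shelf 6 (new)  [load 100/135]
  85 → shelf 7 (new)  [load 85/135]
  120 → shelf 8 (new)  [load 120/135]
8 shelves opened.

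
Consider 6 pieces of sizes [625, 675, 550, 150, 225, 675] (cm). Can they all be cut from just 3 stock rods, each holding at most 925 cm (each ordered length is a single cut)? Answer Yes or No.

No

Total = 2900 cm; ⌈2900/925⌉ = 4.
At least 4 stock rods are required, but only 3 are allowed.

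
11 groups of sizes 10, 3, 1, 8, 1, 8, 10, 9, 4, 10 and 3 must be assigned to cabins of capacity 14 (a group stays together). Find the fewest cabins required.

6

Total = 10 + 10 + 10 + 9 + 8 + 8 + 4 + 3 + 3 + 1 + 1 = 67.
Lower bound: ⌈67/14⌉ = 5 cabins.
Also, 6 groups each exceed 7, and no two of those can share a cabin, so at least 6 cabins are needed.
A packing using 6 cabins:
  cabin 1: 10 + 4 = 14
  cabin 2: 10 + 3 + 1 = 14
  cabin 3: 10 + 3 + 1 = 14
  cabin 4: 9 = 9
  cabin 5: 8 = 8
  cabin 6: 8 = 8
This matches the lower bound, so 6 is optimal.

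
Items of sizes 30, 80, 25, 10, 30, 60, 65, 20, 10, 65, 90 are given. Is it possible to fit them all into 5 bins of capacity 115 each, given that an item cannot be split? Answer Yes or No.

Yes

A valid assignment using 5 bins:
  bin 1: 90 + 25 = 115
  bin 2: 80 + 30 = 110
  bin 3: 65 + 30 + 20 = 115
  bin 4: 65 + 10 + 10 = 85
  bin 5: 60 = 60
Every load is within 115, so 5 bins suffice.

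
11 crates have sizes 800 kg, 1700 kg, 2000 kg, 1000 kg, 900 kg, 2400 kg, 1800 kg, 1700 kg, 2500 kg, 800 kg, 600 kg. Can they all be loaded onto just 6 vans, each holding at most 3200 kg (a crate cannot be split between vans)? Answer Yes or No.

A valid assignment using 6 vans:
  van 1: 2500 + 600 = 3100
  van 2: 2400 + 800 = 3200
  van 3: 2000 + 1000 = 3000
  van 4: 1800 + 900 = 2700
  van 5: 1700 + 800 = 2500
  van 6: 1700 = 1700
Every load is within 3200 kg, so 6 vans suffice.

Yes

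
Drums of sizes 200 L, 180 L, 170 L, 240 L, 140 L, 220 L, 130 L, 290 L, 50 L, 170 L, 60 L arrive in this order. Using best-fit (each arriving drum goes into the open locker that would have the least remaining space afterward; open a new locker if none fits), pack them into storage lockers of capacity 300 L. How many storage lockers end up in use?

8

  200 → locker 1 (new)  [load 200/300]
  180 → locker 2 (new)  [load 180/300]
  170 → locker 3 (new)  [load 170/300]
  240 → locker 4 (new)  [load 240/300]
  140 → locker 5 (new)  [load 140/300]
  220 → locker 6 (new)  [load 220/300]
  130 → locker 3  [load 300/300]
  290 → locker 7 (new)  [load 290/300]
  50 → locker 4  [load 290/300]
  170 → locker 8 (new)  [load 170/300]
  60 → locker 6  [load 280/300]
8 storage lockers opened.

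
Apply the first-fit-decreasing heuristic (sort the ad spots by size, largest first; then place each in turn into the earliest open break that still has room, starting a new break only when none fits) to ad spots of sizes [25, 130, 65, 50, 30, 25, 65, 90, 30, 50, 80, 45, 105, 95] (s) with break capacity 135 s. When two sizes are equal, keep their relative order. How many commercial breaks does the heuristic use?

7

Sorted descending: 130, 105, 95, 90, 80, 65, 65, 50, 50, 45, 30, 30, 25, 25.
  130 → break 1 (new)  [load 130/135]
  105 → break 2 (new)  [load 105/135]
  95 → break 3 (new)  [load 95/135]
  90 → break 4 (new)  [load 90/135]
  80 → break 5 (new)  [load 80/135]
  65 → break 6 (new)  [load 65/135]
  65 → break 6  [load 130/135]
  50 → break 5  [load 130/135]
  50 → break 7 (new)  [load 50/135]
  45 → break 4  [load 135/135]
  30 → break 2  [load 135/135]
  30 → break 3  [load 125/135]
  25 → break 7  [load 75/135]
  25 → break 7  [load 100/135]
7 commercial breaks opened.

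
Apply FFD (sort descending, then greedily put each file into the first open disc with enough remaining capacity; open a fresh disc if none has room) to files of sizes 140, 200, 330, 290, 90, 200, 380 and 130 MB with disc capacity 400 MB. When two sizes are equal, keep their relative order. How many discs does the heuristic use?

5

Sorted descending: 380, 330, 290, 200, 200, 140, 130, 90.
  380 → disc 1 (new)  [load 380/400]
  330 → disc 2 (new)  [load 330/400]
  290 → disc 3 (new)  [load 290/400]
  200 → disc 4 (new)  [load 200/400]
  200 → disc 4  [load 400/400]
  140 → disc 5 (new)  [load 140/400]
  130 → disc 5  [load 270/400]
  90 → disc 3  [load 380/400]
5 discs opened.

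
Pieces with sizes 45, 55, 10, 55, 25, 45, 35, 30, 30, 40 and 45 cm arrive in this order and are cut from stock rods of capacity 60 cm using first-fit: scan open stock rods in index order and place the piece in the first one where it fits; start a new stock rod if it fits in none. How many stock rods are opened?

  45 → stock rod 1 (new)  [load 45/60]
  55 → stock rod 2 (new)  [load 55/60]
  10 → stock rod 1  [load 55/60]
  55 → stock rod 3 (new)  [load 55/60]
  25 → stock rod 4 (new)  [load 25/60]
  45 → stock rod 5 (new)  [load 45/60]
  35 → stock rod 4  [load 60/60]
  30 → stock rod 6 (new)  [load 30/60]
  30 → stock rod 6  [load 60/60]
  40 → stock rod 7 (new)  [load 40/60]
  45 → stock rod 8 (new)  [load 45/60]
8 stock rods opened.

8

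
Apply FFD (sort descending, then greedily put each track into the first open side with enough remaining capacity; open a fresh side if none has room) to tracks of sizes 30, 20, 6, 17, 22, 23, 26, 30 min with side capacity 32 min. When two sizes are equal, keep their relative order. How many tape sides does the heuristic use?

Sorted descending: 30, 30, 26, 23, 22, 20, 17, 6.
  30 → side 1 (new)  [load 30/32]
  30 → side 2 (new)  [load 30/32]
  26 → side 3 (new)  [load 26/32]
  23 → side 4 (new)  [load 23/32]
  22 → side 5 (new)  [load 22/32]
  20 → side 6 (new)  [load 20/32]
  17 → side 7 (new)  [load 17/32]
  6 → side 3  [load 32/32]
7 tape sides opened.

7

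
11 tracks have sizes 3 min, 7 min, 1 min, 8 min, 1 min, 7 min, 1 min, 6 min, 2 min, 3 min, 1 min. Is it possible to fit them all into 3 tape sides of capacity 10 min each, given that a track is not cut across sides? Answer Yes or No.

Total = 40 min; ⌈40/10⌉ = 4.
At least 4 tape sides are required, but only 3 are allowed.

No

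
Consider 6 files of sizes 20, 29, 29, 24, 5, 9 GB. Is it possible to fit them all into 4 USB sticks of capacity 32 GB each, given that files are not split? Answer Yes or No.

A valid assignment using 4 USB sticks:
  USB stick 1: 29 = 29
  USB stick 2: 29 = 29
  USB stick 3: 24 + 5 = 29
  USB stick 4: 20 + 9 = 29
Every load is within 32 GB, so 4 USB sticks suffice.

Yes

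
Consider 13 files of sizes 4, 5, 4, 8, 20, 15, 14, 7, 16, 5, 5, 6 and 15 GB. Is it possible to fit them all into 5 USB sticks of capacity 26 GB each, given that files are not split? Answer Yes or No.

A valid assignment using 5 USB sticks:
  USB stick 1: 20 + 6 = 26
  USB stick 2: 16 + 8 = 24
  USB stick 3: 15 + 7 + 4 = 26
  USB stick 4: 15 + 5 + 5 = 25
  USB stick 5: 14 + 5 + 4 = 23
Every load is within 26 GB, so 5 USB sticks suffice.

Yes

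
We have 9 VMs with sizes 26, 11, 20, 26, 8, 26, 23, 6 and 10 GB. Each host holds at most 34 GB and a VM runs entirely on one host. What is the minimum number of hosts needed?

5

Total = 26 + 26 + 26 + 23 + 20 + 11 + 10 + 8 + 6 = 156 GB.
Lower bound: ⌈156/34⌉ = 5 hosts.
A packing using 5 hosts:
  host 1: 26 + 8 = 34
  host 2: 26 + 6 = 32
  host 3: 26 = 26
  host 4: 23 + 11 = 34
  host 5: 20 + 10 = 30
This matches the lower bound, so 5 is optimal.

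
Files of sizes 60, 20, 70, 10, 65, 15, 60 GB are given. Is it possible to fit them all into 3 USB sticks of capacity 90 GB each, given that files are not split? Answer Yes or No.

No

Total = 300 GB; ⌈300/90⌉ = 4.
At least 4 USB sticks are required, but only 3 are allowed.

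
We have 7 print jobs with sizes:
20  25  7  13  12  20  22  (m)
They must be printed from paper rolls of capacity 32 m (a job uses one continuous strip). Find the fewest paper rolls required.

5

Total = 25 + 22 + 20 + 20 + 13 + 12 + 7 = 119 m.
Lower bound: ⌈119/32⌉ = 4 paper rolls.
A packing using 5 paper rolls:
  roll 1: 25 + 7 = 32
  roll 2: 22 = 22
  roll 3: 20 + 12 = 32
  roll 4: 20 = 20
  roll 5: 13 = 13
No arrangement into 4 paper rolls stays within capacity, so 5 is optimal.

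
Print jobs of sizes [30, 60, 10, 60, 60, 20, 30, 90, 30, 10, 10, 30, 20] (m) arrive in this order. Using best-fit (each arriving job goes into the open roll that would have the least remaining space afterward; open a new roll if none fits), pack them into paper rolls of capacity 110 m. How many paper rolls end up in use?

5

  30 → roll 1 (new)  [load 30/110]
  60 → roll 1  [load 90/110]
  10 → roll 1  [load 100/110]
  60 → roll 2 (new)  [load 60/110]
  60 → roll 3 (new)  [load 60/110]
  20 → roll 2  [load 80/110]
  30 → roll 2  [load 110/110]
  90 → roll 4 (new)  [load 90/110]
  30 → roll 3  [load 90/110]
  10 → roll 1  [load 110/110]
  10 → roll 3  [load 100/110]
  30 → roll 5 (new)  [load 30/110]
  20 → roll 4  [load 110/110]
5 paper rolls opened.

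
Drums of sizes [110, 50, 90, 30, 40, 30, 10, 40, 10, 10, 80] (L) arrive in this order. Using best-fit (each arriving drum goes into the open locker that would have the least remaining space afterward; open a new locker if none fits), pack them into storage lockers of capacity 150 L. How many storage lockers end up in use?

4

  110 → locker 1 (new)  [load 110/150]
  50 → locker 2 (new)  [load 50/150]
  90 → locker 2  [load 140/150]
  30 → locker 1  [load 140/150]
  40 → locker 3 (new)  [load 40/150]
  30 → locker 3  [load 70/150]
  10 → locker 1  [load 150/150]
  40 → locker 3  [load 110/150]
  10 → locker 2  [load 150/150]
  10 → locker 3  [load 120/150]
  80 → locker 4 (new)  [load 80/150]
4 storage lockers opened.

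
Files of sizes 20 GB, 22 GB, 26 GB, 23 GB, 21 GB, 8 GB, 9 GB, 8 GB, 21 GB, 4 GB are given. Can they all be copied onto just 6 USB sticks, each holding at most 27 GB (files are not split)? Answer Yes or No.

Total = 162 GB; ⌈162/27⌉ = 6.
The bound of 6 does not rule out 6, but exhaustive search shows no assignment into 6 USB sticks of capacity 27 GB exists — the minimum is 7.

No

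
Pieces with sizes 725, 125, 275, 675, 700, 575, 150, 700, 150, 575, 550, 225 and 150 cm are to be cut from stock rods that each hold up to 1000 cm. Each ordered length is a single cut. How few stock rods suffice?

7

Total = 725 + 700 + 700 + 675 + 575 + 575 + 550 + 275 + 225 + 150 + 150 + 150 + 125 = 5575 cm.
Lower bound: ⌈5575/1000⌉ = 6 stock rods.
Also, 7 pieces each exceed 500 cm, and no two of those can share a stock rod, so at least 7 stock rods are needed.
A packing using 7 stock rods:
  stock rod 1: 725 + 275 = 1000
  stock rod 2: 700 + 225 = 925
  stock rod 3: 700 + 150 + 150 = 1000
  stock rod 4: 675 + 150 + 125 = 950
  stock rod 5: 575 = 575
  stock rod 6: 575 = 575
  stock rod 7: 550 = 550
This matches the lower bound, so 7 is optimal.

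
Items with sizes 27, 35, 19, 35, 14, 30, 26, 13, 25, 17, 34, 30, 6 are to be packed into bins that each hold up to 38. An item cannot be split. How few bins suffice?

Total = 35 + 35 + 34 + 30 + 30 + 27 + 26 + 25 + 19 + 17 + 14 + 13 + 6 = 311.
Lower bound: ⌈311/38⌉ = 9 bins.
A packing using 10 bins:
  bin 1: 35 = 35
  bin 2: 35 = 35
  bin 3: 34 = 34
  bin 4: 30 + 6 = 36
  bin 5: 30 = 30
  bin 6: 27 = 27
  bin 7: 26 = 26
  bin 8: 25 + 13 = 38
  bin 9: 19 + 17 = 36
  bin 10: 14 = 14
No arrangement into 9 bins stays within capacity, so 10 is optimal.

10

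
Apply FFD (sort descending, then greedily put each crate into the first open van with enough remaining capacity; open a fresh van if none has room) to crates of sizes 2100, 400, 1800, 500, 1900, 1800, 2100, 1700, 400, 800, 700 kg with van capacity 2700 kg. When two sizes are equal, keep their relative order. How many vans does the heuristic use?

Sorted descending: 2100, 2100, 1900, 1800, 1800, 1700, 800, 700, 500, 400, 400.
  2100 → van 1 (new)  [load 2100/2700]
  2100 → van 2 (new)  [load 2100/2700]
  1900 → van 3 (new)  [load 1900/2700]
  1800 → van 4 (new)  [load 1800/2700]
  1800 → van 5 (new)  [load 1800/2700]
  1700 → van 6 (new)  [load 1700/2700]
  800 → van 3  [load 2700/2700]
  700 → van 4  [load 2500/2700]
  500 → van 1  [load 2600/2700]
  400 → van 2  [load 2500/2700]
  400 → van 5  [load 2200/2700]
6 vans opened.

6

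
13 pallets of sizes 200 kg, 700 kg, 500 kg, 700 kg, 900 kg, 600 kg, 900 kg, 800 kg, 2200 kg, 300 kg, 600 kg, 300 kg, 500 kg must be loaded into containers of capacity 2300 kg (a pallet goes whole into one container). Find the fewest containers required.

Total = 2200 + 900 + 900 + 800 + 700 + 700 + 600 + 600 + 500 + 500 + 300 + 300 + 200 = 9200 kg.
Lower bound: ⌈9200/2300⌉ = 4 containers.
A packing using 5 containers:
  container 1: 2200 = 2200
  container 2: 900 + 900 + 500 = 2300
  container 3: 800 + 700 + 700 = 2200
  container 4: 600 + 600 + 500 + 300 + 300 = 2300
  container 5: 200 = 200
No arrangement into 4 containers stays within capacity, so 5 is optimal.

5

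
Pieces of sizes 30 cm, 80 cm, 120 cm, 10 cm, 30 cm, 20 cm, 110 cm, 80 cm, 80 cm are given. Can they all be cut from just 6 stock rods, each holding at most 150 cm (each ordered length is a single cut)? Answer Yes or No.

Yes

A valid assignment using 5 stock rods:
  stock rod 1: 120 + 30 = 150
  stock rod 2: 110 + 30 + 10 = 150
  stock rod 3: 80 + 20 = 100
  stock rod 4: 80 = 80
  stock rod 5: 80 = 80
That uses only 5 ≤ 6, so 6 stock rods are enough.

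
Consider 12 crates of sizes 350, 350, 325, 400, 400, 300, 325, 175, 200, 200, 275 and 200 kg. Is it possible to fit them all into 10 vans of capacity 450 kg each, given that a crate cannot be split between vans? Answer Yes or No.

A valid assignment using 10 vans:
  van 1: 400 = 400
  van 2: 400 = 400
  van 3: 350 = 350
  van 4: 350 = 350
  van 5: 325 = 325
  van 6: 325 = 325
  van 7: 300 = 300
  van 8: 275 + 175 = 450
  van 9: 200 + 200 = 400
  van 10: 200 = 200
Every load is within 450 kg, so 10 vans suffice.

Yes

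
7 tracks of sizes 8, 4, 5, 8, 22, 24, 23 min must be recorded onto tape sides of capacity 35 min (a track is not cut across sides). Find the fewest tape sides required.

3

Total = 24 + 23 + 22 + 8 + 8 + 5 + 4 = 94 min.
Lower bound: ⌈94/35⌉ = 3 tape sides.
A packing using 3 tape sides:
  side 1: 24 + 8 = 32
  side 2: 23 + 8 + 4 = 35
  side 3: 22 + 5 = 27
This matches the lower bound, so 3 is optimal.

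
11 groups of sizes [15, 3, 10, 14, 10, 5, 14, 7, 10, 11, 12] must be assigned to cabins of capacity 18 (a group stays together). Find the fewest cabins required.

Total = 15 + 14 + 14 + 12 + 11 + 10 + 10 + 10 + 7 + 5 + 3 = 111.
Lower bound: ⌈111/18⌉ = 7 cabins.
Also, 8 groups each exceed 9, and no two of those can share a cabin, so at least 8 cabins are needed.
A packing using 8 cabins:
  cabin 1: 15 + 3 = 18
  cabin 2: 14 = 14
  cabin 3: 14 = 14
  cabin 4: 12 + 5 = 17
  cabin 5: 11 + 7 = 18
  cabin 6: 10 = 10
  cabin 7: 10 = 10
  cabin 8: 10 = 10
This matches the lower bound, so 8 is optimal.

8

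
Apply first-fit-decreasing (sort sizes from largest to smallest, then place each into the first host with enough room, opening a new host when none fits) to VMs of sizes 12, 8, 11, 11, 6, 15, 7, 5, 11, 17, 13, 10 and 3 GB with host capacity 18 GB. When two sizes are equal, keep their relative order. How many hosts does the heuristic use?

8

Sorted descending: 17, 15, 13, 12, 11, 11, 11, 10, 8, 7, 6, 5, 3.
  17 → host 1 (new)  [load 17/18]
  15 → host 2 (new)  [load 15/18]
  13 → host 3 (new)  [load 13/18]
  12 → host 4 (new)  [load 12/18]
  11 → host 5 (new)  [load 11/18]
  11 → host 6 (new)  [load 11/18]
  11 → host 7 (new)  [load 11/18]
  10 → host 8 (new)  [load 10/18]
  8 → host 8  [load 18/18]
  7 → host 5  [load 18/18]
  6 → host 4  [load 18/18]
  5 → host 3  [load 18/18]
  3 → host 2  [load 18/18]
8 hosts opened.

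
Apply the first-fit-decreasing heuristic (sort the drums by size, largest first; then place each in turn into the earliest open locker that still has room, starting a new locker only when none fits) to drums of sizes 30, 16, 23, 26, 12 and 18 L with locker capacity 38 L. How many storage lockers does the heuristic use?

4

Sorted descending: 30, 26, 23, 18, 16, 12.
  30 → locker 1 (new)  [load 30/38]
  26 → locker 2 (new)  [load 26/38]
  23 → locker 3 (new)  [load 23/38]
  18 → locker 4 (new)  [load 18/38]
  16 → locker 4  [load 34/38]
  12 → locker 2  [load 38/38]
4 storage lockers opened.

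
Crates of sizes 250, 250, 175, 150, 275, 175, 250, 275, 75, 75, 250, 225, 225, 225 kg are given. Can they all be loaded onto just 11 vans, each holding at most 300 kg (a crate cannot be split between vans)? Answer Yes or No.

No

Total = 2875 kg; ⌈2875/300⌉ = 10.
11 crates each exceed half the capacity and cannot share a van, forcing at least 11 vans.
The bound of 11 does not rule out 11, but exhaustive search shows no assignment into 11 vans of capacity 300 kg exists — the minimum is 12.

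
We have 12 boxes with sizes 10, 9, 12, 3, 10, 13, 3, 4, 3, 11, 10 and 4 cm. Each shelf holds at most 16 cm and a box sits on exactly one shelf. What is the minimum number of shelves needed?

Total = 13 + 12 + 11 + 10 + 10 + 10 + 9 + 4 + 4 + 3 + 3 + 3 = 92 cm.
Lower bound: ⌈92/16⌉ = 6 shelves.
Also, 7 boxes each exceed 8 cm, and no two of those can share a shelf, so at least 7 shelves are needed.
A packing using 7 shelves:
  shelf 1: 13 + 3 = 16
  shelf 2: 12 + 4 = 16
  shelf 3: 11 + 4 = 15
  shelf 4: 10 + 3 + 3 = 16
  shelf 5: 10 = 10
  shelf 6: 10 = 10
  shelf 7: 9 = 9
This matches the lower bound, so 7 is optimal.

7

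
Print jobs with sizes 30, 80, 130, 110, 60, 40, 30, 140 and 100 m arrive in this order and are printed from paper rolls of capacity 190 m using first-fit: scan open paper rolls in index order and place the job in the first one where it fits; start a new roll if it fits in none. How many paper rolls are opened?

  30 → roll 1 (new)  [load 30/190]
  80 → roll 1  [load 110/190]
  130 → roll 2 (new)  [load 130/190]
  110 → roll 3 (new)  [load 110/190]
  60 → roll 1  [load 170/190]
  40 → roll 2  [load 170/190]
  30 → roll 3  [load 140/190]
  140 → roll 4 (new)  [load 140/190]
  100 → roll 5 (new)  [load 100/190]
5 paper rolls opened.

5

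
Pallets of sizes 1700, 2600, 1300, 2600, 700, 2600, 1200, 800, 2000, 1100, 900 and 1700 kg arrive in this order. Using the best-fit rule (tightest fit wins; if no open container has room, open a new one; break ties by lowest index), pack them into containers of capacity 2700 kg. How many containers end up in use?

  1700 → container 1 (new)  [load 1700/2700]
  2600 → container 2 (new)  [load 2600/2700]
  1300 → container 3 (new)  [load 1300/2700]
  2600 → container 4 (new)  [load 2600/2700]
  700 → container 1  [load 2400/2700]
  2600 → container 5 (new)  [load 2600/2700]
  1200 → container 3  [load 2500/2700]
  800 → container 6 (new)  [load 800/2700]
  2000 → container 7 (new)  [load 2000/2700]
  1100 → container 6  [load 1900/2700]
  900 → container 8 (new)  [load 900/2700]
  1700 → container 8  [load 2600/2700]
8 containers opened.

8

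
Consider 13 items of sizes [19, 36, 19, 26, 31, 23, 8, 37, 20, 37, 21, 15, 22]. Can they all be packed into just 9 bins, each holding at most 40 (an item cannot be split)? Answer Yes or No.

A valid assignment using 9 bins:
  bin 1: 37 = 37
  bin 2: 37 = 37
  bin 3: 36 = 36
  bin 4: 31 + 8 = 39
  bin 5: 26 = 26
  bin 6: 23 + 15 = 38
  bin 7: 22 = 22
  bin 8: 21 + 19 = 40
  bin 9: 20 + 19 = 39
Every load is within 40, so 9 bins suffice.

Yes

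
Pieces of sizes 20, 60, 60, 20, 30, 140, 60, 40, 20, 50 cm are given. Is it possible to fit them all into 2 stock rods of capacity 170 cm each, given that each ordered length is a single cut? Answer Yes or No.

No

Total = 500 cm; ⌈500/170⌉ = 3.
At least 3 stock rods are required, but only 2 are allowed.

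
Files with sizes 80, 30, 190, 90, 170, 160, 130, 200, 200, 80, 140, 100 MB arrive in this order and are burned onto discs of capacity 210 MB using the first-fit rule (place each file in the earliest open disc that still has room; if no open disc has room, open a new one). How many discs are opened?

9

  80 → disc 1 (new)  [load 80/210]
  30 → disc 1  [load 110/210]
  190 → disc 2 (new)  [load 190/210]
  90 → disc 1  [load 200/210]
  170 → disc 3 (new)  [load 170/210]
  160 → disc 4 (new)  [load 160/210]
  130 → disc 5 (new)  [load 130/210]
  200 → disc 6 (new)  [load 200/210]
  200 → disc 7 (new)  [load 200/210]
  80 → disc 5  [load 210/210]
  140 → disc 8 (new)  [load 140/210]
  100 → disc 9 (new)  [load 100/210]
9 discs opened.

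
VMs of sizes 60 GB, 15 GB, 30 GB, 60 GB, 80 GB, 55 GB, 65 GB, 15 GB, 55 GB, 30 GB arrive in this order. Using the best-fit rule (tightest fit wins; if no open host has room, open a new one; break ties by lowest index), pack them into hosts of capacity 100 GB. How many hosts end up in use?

6

  60 → host 1 (new)  [load 60/100]
  15 → host 1  [load 75/100]
  30 → host 2 (new)  [load 30/100]
  60 → host 2  [load 90/100]
  80 → host 3 (new)  [load 80/100]
  55 → host 4 (new)  [load 55/100]
  65 → host 5 (new)  [load 65/100]
  15 → host 3  [load 95/100]
  55 → host 6 (new)  [load 55/100]
  30 → host 5  [load 95/100]
6 hosts opened.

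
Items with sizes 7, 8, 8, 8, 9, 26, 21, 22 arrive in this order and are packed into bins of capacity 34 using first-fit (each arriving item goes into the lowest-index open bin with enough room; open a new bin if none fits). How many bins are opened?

4

  7 → bin 1 (new)  [load 7/34]
  8 → bin 1  [load 15/34]
  8 → bin 1  [load 23/34]
  8 → bin 1  [load 31/34]
  9 → bin 2 (new)  [load 9/34]
  26 → bin 3 (new)  [load 26/34]
  21 → bin 2  [load 30/34]
  22 → bin 4 (new)  [load 22/34]
4 bins opened.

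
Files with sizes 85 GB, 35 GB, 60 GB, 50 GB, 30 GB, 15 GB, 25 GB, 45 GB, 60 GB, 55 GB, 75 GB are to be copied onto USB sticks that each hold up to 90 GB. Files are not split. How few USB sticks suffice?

Total = 85 + 75 + 60 + 60 + 55 + 50 + 45 + 35 + 30 + 25 + 15 = 535 GB.
Lower bound: ⌈535/90⌉ = 6 USB sticks.
A packing using 7 USB sticks:
  USB stick 1: 85 = 85
  USB stick 2: 75 + 15 = 90
  USB stick 3: 60 + 30 = 90
  USB stick 4: 60 + 25 = 85
  USB stick 5: 55 + 35 = 90
  USB stick 6: 50 = 50
  USB stick 7: 45 = 45
No arrangement into 6 USB sticks stays within capacity, so 7 is optimal.

7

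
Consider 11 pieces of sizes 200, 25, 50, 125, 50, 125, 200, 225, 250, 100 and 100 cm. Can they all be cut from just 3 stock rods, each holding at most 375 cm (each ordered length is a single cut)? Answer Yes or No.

Total = 1450 cm; ⌈1450/375⌉ = 4.
At least 4 stock rods are required, but only 3 are allowed.

No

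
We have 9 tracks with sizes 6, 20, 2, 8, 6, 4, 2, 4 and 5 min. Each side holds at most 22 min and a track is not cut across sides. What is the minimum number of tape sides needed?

3

Total = 20 + 8 + 6 + 6 + 5 + 4 + 4 + 2 + 2 = 57 min.
Lower bound: ⌈57/22⌉ = 3 tape sides.
A packing using 3 tape sides:
  side 1: 20 + 2 = 22
  side 2: 8 + 6 + 6 + 2 = 22
  side 3: 5 + 4 + 4 = 13
This matches the lower bound, so 3 is optimal.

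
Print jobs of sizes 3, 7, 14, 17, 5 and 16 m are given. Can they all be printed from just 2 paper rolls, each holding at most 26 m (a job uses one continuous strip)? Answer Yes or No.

Total = 62 m; ⌈62/26⌉ = 3.
At least 3 paper rolls are required, but only 2 are allowed.

No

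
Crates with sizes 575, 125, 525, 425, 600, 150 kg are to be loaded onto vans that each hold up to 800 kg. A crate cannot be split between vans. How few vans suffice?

Total = 600 + 575 + 525 + 425 + 150 + 125 = 2400 kg.
Lower bound: ⌈2400/800⌉ = 3 vans.
Also, 4 crates each exceed 400 kg, and no two of those can share a van, so at least 4 vans are needed.
A packing using 4 vans:
  van 1: 600 + 150 = 750
  van 2: 575 + 125 = 700
  van 3: 525 = 525
  van 4: 425 = 425
This matches the lower bound, so 4 is optimal.

4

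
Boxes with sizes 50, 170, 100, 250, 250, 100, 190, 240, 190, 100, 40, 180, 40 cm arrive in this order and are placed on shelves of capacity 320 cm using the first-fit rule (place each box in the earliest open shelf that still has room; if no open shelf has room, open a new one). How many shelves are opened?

7

  50 → shelf 1 (new)  [load 50/320]
  170 → shelf 1  [load 220/320]
  100 → shelf 1  [load 320/320]
  250 → shelf 2 (new)  [load 250/320]
  250 → shelf 3 (new)  [load 250/320]
  100 → shelf 4 (new)  [load 100/320]
  190 → shelf 4  [load 290/320]
  240 → shelf 5 (new)  [load 240/320]
  190 → shelf 6 (new)  [load 190/320]
  100 → shelf 6  [load 290/320]
  40 → shelf 2  [load 290/320]
  180 → shelf 7 (new)  [load 180/320]
  40 → shelf 3  [load 290/320]
7 shelves opened.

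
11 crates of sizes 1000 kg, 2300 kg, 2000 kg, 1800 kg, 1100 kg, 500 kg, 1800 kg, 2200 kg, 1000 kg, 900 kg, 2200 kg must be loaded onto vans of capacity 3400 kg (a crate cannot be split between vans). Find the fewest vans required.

Total = 2300 + 2200 + 2200 + 2000 + 1800 + 1800 + 1100 + 1000 + 1000 + 900 + 500 = 16800 kg.
Lower bound: ⌈16800/3400⌉ = 5 vans.
Also, 6 crates each exceed 1700 kg, and no two of those can share a van, so at least 6 vans are needed.
A packing using 6 vans:
  van 1: 2300 + 1100 = 3400
  van 2: 2200 + 1000 = 3200
  van 3: 2200 + 1000 = 3200
  van 4: 2000 + 900 + 500 = 3400
  van 5: 1800 = 1800
  van 6: 1800 = 1800
This matches the lower bound, so 6 is optimal.

6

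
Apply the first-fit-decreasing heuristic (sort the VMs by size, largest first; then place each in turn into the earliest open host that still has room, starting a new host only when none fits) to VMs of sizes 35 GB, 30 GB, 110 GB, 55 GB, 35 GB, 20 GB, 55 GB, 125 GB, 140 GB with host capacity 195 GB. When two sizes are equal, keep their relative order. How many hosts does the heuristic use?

4

Sorted descending: 140, 125, 110, 55, 55, 35, 35, 30, 20.
  140 → host 1 (new)  [load 140/195]
  125 → host 2 (new)  [load 125/195]
  110 → host 3 (new)  [load 110/195]
  55 → host 1  [load 195/195]
  55 → host 2  [load 180/195]
  35 → host 3  [load 145/195]
  35 → host 3  [load 180/195]
  30 → host 4 (new)  [load 30/195]
  20 → host 4  [load 50/195]
4 hosts opened.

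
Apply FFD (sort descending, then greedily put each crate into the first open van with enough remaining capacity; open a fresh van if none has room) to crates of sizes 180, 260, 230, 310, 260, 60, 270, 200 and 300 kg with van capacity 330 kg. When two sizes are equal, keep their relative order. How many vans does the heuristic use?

8

Sorted descending: 310, 300, 270, 260, 260, 230, 200, 180, 60.
  310 → van 1 (new)  [load 310/330]
  300 → van 2 (new)  [load 300/330]
  270 → van 3 (new)  [load 270/330]
  260 → van 4 (new)  [load 260/330]
  260 → van 5 (new)  [load 260/330]
  230 → van 6 (new)  [load 230/330]
  200 → van 7 (new)  [load 200/330]
  180 → van 8 (new)  [load 180/330]
  60 → van 3  [load 330/330]
8 vans opened.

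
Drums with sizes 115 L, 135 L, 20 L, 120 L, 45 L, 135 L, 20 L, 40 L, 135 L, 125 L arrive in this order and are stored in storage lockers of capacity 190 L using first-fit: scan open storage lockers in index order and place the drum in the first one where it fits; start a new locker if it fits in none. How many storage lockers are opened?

6

  115 → locker 1 (new)  [load 115/190]
  135 → locker 2 (new)  [load 135/190]
  20 → locker 1  [load 135/190]
  120 → locker 3 (new)  [load 120/190]
  45 → locker 1  [load 180/190]
  135 → locker 4 (new)  [load 135/190]
  20 → locker 2  [load 155/190]
  40 → locker 3  [load 160/190]
  135 → locker 5 (new)  [load 135/190]
  125 → locker 6 (new)  [load 125/190]
6 storage lockers opened.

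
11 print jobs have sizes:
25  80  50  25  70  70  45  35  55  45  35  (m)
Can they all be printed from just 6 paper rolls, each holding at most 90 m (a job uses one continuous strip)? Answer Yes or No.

No

Total = 535 m; ⌈535/90⌉ = 6.
The bound of 6 does not rule out 6, but exhaustive search shows no assignment into 6 paper rolls of capacity 90 m exists — the minimum is 7.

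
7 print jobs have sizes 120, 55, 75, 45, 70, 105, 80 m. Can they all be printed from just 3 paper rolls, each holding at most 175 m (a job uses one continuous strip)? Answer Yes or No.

Total = 550 m; ⌈550/175⌉ = 4.
At least 4 paper rolls are required, but only 3 are allowed.

No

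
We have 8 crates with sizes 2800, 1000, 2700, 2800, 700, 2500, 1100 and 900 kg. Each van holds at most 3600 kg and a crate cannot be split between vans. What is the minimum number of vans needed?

Total = 2800 + 2800 + 2700 + 2500 + 1100 + 1000 + 900 + 700 = 14500 kg.
Lower bound: ⌈14500/3600⌉ = 5 vans.
A packing using 5 vans:
  van 1: 2800 + 700 = 3500
  van 2: 2800 = 2800
  van 3: 2700 + 900 = 3600
  van 4: 2500 + 1100 = 3600
  van 5: 1000 = 1000
This matches the lower bound, so 5 is optimal.

5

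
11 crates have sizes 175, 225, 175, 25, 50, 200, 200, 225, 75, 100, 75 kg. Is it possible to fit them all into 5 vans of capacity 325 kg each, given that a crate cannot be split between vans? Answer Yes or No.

Total = 1525 kg; ⌈1525/325⌉ = 5.
6 crates each exceed half the capacity and cannot share a van, forcing at least 6 vans.
At least 6 vans are required, but only 5 are allowed.

No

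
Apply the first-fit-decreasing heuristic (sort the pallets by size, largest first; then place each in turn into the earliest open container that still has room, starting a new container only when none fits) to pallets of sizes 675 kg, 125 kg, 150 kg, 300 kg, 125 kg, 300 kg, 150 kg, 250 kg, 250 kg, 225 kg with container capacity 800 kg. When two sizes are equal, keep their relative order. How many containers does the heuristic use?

4

Sorted descending: 675, 300, 300, 250, 250, 225, 150, 150, 125, 125.
  675 → container 1 (new)  [load 675/800]
  300 → container 2 (new)  [load 300/800]
  300 → container 2  [load 600/800]
  250 → container 3 (new)  [load 250/800]
  250 → container 3  [load 500/800]
  225 → container 3  [load 725/800]
  150 → container 2  [load 750/800]
  150 → container 4 (new)  [load 150/800]
  125 → container 1  [load 800/800]
  125 → container 4  [load 275/800]
4 containers opened.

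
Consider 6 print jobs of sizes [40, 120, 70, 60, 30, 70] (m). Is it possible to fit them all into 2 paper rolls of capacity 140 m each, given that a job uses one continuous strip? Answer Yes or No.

No

Total = 390 m; ⌈390/140⌉ = 3.
At least 3 paper rolls are required, but only 2 are allowed.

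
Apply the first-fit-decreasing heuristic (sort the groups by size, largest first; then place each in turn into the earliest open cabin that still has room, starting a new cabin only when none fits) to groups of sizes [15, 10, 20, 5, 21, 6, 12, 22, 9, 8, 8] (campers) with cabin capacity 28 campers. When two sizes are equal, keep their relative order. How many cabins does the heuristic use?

5

Sorted descending: 22, 21, 20, 15, 12, 10, 9, 8, 8, 6, 5.
  22 → cabin 1 (new)  [load 22/28]
  21 → cabin 2 (new)  [load 21/28]
  20 → cabin 3 (new)  [load 20/28]
  15 → cabin 4 (new)  [load 15/28]
  12 → cabin 4  [load 27/28]
  10 → cabin 5 (new)  [load 10/28]
  9 → cabin 5  [load 19/28]
  8 → cabin 3  [load 28/28]
  8 → cabin 5  [load 27/28]
  6 → cabin 1  [load 28/28]
  5 → cabin 2  [load 26/28]
5 cabins opened.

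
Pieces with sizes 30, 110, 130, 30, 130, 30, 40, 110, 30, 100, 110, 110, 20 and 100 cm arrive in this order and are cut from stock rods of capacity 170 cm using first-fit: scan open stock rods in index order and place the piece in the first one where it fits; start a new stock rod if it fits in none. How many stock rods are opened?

8

  30 → stock rod 1 (new)  [load 30/170]
  110 → stock rod 1  [load 140/170]
  130 → stock rod 2 (new)  [load 130/170]
  30 → stock rod 1  [load 170/170]
  130 → stock rod 3 (new)  [load 130/170]
  30 → stock rod 2  [load 160/170]
  40 → stock rod 3  [load 170/170]
  110 → stock rod 4 (new)  [load 110/170]
  30 → stock rod 4  [load 140/170]
  100 → stock rod 5 (new)  [load 100/170]
  110 → stock rod 6 (new)  [load 110/170]
  110 → stock rod 7 (new)  [load 110/170]
  20 → stock rod 4  [load 160/170]
  100 → stock rod 8 (new)  [load 100/170]
8 stock rods opened.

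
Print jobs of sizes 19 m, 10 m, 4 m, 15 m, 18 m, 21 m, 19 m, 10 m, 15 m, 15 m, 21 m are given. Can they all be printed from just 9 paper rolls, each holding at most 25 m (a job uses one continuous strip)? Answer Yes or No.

A valid assignment using 8 paper rolls:
  roll 1: 21 + 4 = 25
  roll 2: 21 = 21
  roll 3: 19 = 19
  roll 4: 19 = 19
  roll 5: 18 = 18
  roll 6: 15 + 10 = 25
  roll 7: 15 + 10 = 25
  roll 8: 15 = 15
That uses only 8 ≤ 9, so 9 paper rolls are enough.

Yes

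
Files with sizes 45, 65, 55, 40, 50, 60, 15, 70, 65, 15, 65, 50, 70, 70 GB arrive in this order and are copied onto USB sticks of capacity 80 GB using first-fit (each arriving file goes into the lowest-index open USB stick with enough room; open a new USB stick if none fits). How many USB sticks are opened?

  45 → USB stick 1 (new)  [load 45/80]
  65 → USB stick 2 (new)  [load 65/80]
  55 → USB stick 3 (new)  [load 55/80]
  40 → USB stick 4 (new)  [load 40/80]
  50 → USB stick 5 (new)  [load 50/80]
  60 → USB stick 6 (new)  [load 60/80]
  15 → USB stick 1  [load 60/80]
  70 → USB stick 7 (new)  [load 70/80]
  65 → USB stick 8 (new)  [load 65/80]
  15 → USB stick 1  [load 75/80]
  65 → USB stick 9 (new)  [load 65/80]
  50 → USB stick 10 (new)  [load 50/80]
  70 → USB stick 11 (new)  [load 70/80]
  70 → USB stick 12 (new)  [load 70/80]
12 USB sticks opened.

12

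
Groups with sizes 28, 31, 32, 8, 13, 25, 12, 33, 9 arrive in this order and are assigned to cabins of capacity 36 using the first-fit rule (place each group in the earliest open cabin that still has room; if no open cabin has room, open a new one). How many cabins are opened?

6

  28 → cabin 1 (new)  [load 28/36]
  31 → cabin 2 (new)  [load 31/36]
  32 → cabin 3 (new)  [load 32/36]
  8 → cabin 1  [load 36/36]
  13 → cabin 4 (new)  [load 13/36]
  25 → cabin 5 (new)  [load 25/36]
  12 → cabin 4  [load 25/36]
  33 → cabin 6 (new)  [load 33/36]
  9 → cabin 4  [load 34/36]
6 cabins opened.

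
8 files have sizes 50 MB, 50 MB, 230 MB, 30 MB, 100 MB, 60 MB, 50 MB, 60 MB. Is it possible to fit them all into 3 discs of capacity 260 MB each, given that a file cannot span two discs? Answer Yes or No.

A valid assignment using 3 discs:
  disc 1: 230 + 30 = 260
  disc 2: 100 + 60 + 60 = 220
  disc 3: 50 + 50 + 50 = 150
Every load is within 260 MB, so 3 discs suffice.

Yes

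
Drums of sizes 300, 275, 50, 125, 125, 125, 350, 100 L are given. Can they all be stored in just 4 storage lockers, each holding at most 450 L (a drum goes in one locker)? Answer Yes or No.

Yes

A valid assignment using 4 storage lockers:
  locker 1: 350 + 100 = 450
  locker 2: 300 + 125 = 425
  locker 3: 275 + 125 + 50 = 450
  locker 4: 125 = 125
Every load is within 450 L, so 4 storage lockers suffice.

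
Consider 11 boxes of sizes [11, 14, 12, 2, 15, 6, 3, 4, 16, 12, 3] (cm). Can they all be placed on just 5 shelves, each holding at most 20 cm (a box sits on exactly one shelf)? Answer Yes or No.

Total = 98 cm; ⌈98/20⌉ = 5.
6 boxes each exceed half the capacity and cannot share a shelf, forcing at least 6 shelves.
At least 6 shelves are required, but only 5 are allowed.

No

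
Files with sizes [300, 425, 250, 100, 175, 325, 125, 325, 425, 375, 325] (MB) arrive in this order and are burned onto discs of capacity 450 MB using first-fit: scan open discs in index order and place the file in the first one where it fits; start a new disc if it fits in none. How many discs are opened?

  300 → disc 1 (new)  [load 300/450]
  425 → disc 2 (new)  [load 425/450]
  250 → disc 3 (new)  [load 250/450]
  100 → disc 1  [load 400/450]
  175 → disc 3  [load 425/450]
  325 → disc 4 (new)  [load 325/450]
  125 → disc 4  [load 450/450]
  325 → disc 5 (new)  [load 325/450]
  425 → disc 6 (new)  [load 425/450]
  375 → disc 7 (new)  [load 375/450]
  325 → disc 8 (new)  [load 325/450]
8 discs opened.

8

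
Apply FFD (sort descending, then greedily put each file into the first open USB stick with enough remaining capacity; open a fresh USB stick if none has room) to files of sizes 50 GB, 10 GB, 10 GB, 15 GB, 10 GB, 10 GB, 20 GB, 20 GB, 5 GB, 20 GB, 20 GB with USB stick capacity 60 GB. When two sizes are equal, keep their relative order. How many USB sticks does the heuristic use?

4

Sorted descending: 50, 20, 20, 20, 20, 15, 10, 10, 10, 10, 5.
  50 → USB stick 1 (new)  [load 50/60]
  20 → USB stick 2 (new)  [load 20/60]
  20 → USB stick 2  [load 40/60]
  20 → USB stick 2  [load 60/60]
  20 → USB stick 3 (new)  [load 20/60]
  15 → USB stick 3  [load 35/60]
  10 → USB stick 1  [load 60/60]
  10 → USB stick 3  [load 45/60]
  10 → USB stick 3  [load 55/60]
  10 → USB stick 4 (new)  [load 10/60]
  5 → USB stick 3  [load 60/60]
4 USB sticks opened.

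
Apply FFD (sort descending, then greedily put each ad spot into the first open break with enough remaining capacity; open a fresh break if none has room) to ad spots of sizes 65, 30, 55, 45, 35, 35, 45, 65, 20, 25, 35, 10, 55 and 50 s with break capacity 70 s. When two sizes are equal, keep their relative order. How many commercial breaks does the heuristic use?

Sorted descending: 65, 65, 55, 55, 50, 45, 45, 35, 35, 35, 30, 25, 20, 10.
  65 → break 1 (new)  [load 65/70]
  65 → break 2 (new)  [load 65/70]
  55 → break 3 (new)  [load 55/70]
  55 → break 4 (new)  [load 55/70]
  50 → break 5 (new)  [load 50/70]
  45 → break 6 (new)  [load 45/70]
  45 → break 7 (new)  [load 45/70]
  35 → break 8 (new)  [load 35/70]
  35 → break 8  [load 70/70]
  35 → break 9 (new)  [load 35/70]
  30 → break 9  [load 65/70]
  25 → break 6  [load 70/70]
  20 → break 5  [load 70/70]
  10 → break 3  [load 65/70]
9 commercial breaks opened.

9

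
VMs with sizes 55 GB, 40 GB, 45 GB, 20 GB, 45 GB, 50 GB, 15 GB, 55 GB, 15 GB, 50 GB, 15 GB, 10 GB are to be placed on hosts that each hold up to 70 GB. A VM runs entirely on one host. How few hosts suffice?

Total = 55 + 55 + 50 + 50 + 45 + 45 + 40 + 20 + 15 + 15 + 15 + 10 = 415 GB.
Lower bound: ⌈415/70⌉ = 6 hosts.
Also, 7 VMs each exceed 35 GB, and no two of those can share a host, so at least 7 hosts are needed.
A packing using 7 hosts:
  host 1: 55 + 15 = 70
  host 2: 55 + 15 = 70
  host 3: 50 + 20 = 70
  host 4: 50 + 15 = 65
  host 5: 45 + 10 = 55
  host 6: 45 = 45
  host 7: 40 = 40
This matches the lower bound, so 7 is optimal.

7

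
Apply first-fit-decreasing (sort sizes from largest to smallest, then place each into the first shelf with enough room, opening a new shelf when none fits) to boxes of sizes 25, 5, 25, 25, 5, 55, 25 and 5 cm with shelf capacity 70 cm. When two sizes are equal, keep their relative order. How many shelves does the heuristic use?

Sorted descending: 55, 25, 25, 25, 25, 5, 5, 5.
  55 → shelf 1 (new)  [load 55/70]
  25 → shelf 2 (new)  [load 25/70]
  25 → shelf 2  [load 50/70]
  25 → shelf 3 (new)  [load 25/70]
  25 → shelf 3  [load 50/70]
  5 → shelf 1  [load 60/70]
  5 → shelf 1  [load 65/70]
  5 → shelf 1  [load 70/70]
3 shelves opened.

3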